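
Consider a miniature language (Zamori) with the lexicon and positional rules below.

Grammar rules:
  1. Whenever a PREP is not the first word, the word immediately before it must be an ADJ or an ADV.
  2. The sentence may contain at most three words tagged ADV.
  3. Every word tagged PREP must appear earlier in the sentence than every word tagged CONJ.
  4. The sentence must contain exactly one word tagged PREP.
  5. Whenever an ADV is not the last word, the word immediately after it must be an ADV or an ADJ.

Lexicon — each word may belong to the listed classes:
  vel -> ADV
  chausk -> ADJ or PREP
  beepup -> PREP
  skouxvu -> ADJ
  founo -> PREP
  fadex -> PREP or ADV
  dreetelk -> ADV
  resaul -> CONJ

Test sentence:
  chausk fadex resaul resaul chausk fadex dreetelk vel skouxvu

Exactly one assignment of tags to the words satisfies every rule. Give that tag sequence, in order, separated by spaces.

ADJ PREP CONJ CONJ ADJ ADV ADV ADV ADJ

Candidates per position — 1:chausk {ADJ,PREP}; 2:fadex {PREP,ADV}; 3:resaul {CONJ}; 4:resaul {CONJ}; 5:chausk {ADJ,PREP}; 6:fadex {PREP,ADV}; 7:dreetelk {ADV}; 8:vel {ADV}; 9:skouxvu {ADJ}.
Position 2: ADV is ruled out by rule 5; that leaves PREP.
Position 5: PREP is ruled out by rule 1; that leaves ADJ.
Position 6: PREP is ruled out by rule 3; that leaves ADV.
Position 1: PREP is ruled out by rule 1; that leaves ADJ.
The unique satisfying tagging is: ADJ PREP CONJ CONJ ADJ ADV ADV ADV ADJ.
Verifying each rule — rule 1 ok; rule 2 ok; rule 3 ok; rule 4 ok; rule 5 ok.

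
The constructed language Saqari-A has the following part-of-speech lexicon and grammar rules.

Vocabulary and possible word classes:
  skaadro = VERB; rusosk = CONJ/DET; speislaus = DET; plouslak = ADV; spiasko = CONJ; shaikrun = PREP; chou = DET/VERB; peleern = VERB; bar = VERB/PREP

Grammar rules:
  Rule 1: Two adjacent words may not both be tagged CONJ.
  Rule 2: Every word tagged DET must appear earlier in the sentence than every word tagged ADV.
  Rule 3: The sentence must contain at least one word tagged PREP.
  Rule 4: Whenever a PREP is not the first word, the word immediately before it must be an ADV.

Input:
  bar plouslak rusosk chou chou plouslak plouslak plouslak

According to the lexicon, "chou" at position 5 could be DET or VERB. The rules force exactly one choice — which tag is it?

Candidates per position — 1:bar {VERB,PREP}; 2:plouslak {ADV}; 3:rusosk {CONJ,DET}; 4:chou {DET,VERB}; 5:chou {DET,VERB}; 6:plouslak {ADV}; 7:plouslak {ADV}; 8:plouslak {ADV}.
If word 1 were VERB, no tagging could satisfy rule 3; so word 1 is PREP.
If word 3 were DET, no tagging could satisfy rule 2; so word 3 is CONJ.
If word 4 were DET, no tagging could satisfy rule 2; so word 4 is VERB.
If word 5 were DET, no tagging could satisfy rule 2; so word 5 is VERB.
The unique satisfying tagging is: PREP ADV CONJ VERB VERB ADV ADV ADV.
Rule-by-rule: rule 1 holds; rule 2 holds; rule 3 holds; rule 4 holds.

VERB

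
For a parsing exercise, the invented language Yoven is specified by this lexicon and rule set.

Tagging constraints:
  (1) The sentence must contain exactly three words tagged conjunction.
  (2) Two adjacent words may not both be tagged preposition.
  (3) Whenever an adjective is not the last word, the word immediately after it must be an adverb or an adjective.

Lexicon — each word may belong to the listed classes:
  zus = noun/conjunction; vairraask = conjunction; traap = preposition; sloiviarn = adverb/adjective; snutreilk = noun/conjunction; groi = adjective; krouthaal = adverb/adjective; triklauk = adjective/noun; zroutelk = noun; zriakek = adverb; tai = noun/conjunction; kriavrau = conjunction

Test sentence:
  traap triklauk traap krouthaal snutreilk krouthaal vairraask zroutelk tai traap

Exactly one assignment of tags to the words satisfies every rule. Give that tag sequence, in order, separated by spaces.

preposition noun preposition adverb conjunction adverb conjunction noun conjunction preposition

Candidates per position — 1:traap {preposition}; 2:triklauk {adjective,noun}; 3:traap {preposition}; 4:krouthaal {adverb,adjective}; 5:snutreilk {noun,conjunction}; 6:krouthaal {adverb,adjective}; 7:vairraask {conjunction}; 8:zroutelk {noun}; 9:tai {noun,conjunction}; 10:traap {preposition}.
If word 2 were adjective, no tagging could satisfy rule 3; so word 2 is noun.
If word 4 were adjective, no tagging could satisfy rule 3; so word 4 is adverb.
If word 5 were noun, no tagging could satisfy rule 1; so word 5 is conjunction.
If word 6 were adjective, no tagging could satisfy rule 3; so word 6 is adverb.
If word 9 were noun, no tagging could satisfy rule 1; so word 9 is conjunction.
That leaves exactly one tagging: preposition noun preposition adverb conjunction adverb conjunction noun conjunction preposition.
Rule-by-rule: rule 1 satisfied; rule 2 satisfied; rule 3 satisfied.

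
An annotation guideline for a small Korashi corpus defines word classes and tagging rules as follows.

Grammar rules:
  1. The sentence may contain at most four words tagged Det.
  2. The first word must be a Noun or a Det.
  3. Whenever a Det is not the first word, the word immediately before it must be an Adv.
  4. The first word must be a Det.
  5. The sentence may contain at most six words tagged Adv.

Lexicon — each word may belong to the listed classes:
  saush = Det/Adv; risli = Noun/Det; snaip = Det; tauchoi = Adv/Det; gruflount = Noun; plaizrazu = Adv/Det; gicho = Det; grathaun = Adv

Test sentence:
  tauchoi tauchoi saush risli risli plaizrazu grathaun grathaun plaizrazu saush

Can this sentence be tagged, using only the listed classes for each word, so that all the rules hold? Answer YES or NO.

YES

Candidates per position — 1:tauchoi {Adv,Det}; 2:tauchoi {Adv,Det}; 3:saush {Det,Adv}; 4:risli {Noun,Det}; 5:risli {Noun,Det}; 6:plaizrazu {Adv,Det}; 7:grathaun {Adv}; 8:grathaun {Adv}; 9:plaizrazu {Adv,Det}; 10:saush {Det,Adv}.
One satisfying assignment: Det Adv Det Noun Noun Adv Adv Adv Adv Det.
Rule-by-rule: rule 1 ok; rule 2 ok; rule 3 ok; rule 4 ok; rule 5 ok.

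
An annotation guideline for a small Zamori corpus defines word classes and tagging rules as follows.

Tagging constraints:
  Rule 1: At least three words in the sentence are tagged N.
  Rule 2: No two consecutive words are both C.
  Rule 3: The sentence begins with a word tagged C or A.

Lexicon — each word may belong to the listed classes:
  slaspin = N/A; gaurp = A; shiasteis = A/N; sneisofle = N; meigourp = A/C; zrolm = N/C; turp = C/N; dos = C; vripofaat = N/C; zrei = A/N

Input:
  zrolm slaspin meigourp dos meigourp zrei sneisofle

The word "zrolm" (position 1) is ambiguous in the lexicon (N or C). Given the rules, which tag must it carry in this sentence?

C

Candidates per position — 1:zrolm {N,C}; 2:slaspin {N,A}; 3:meigourp {A,C}; 4:dos {C}; 5:meigourp {A,C}; 6:zrei {A,N}; 7:sneisofle {N}.
Position 1: N is ruled out by rule 3; that leaves C.
Position 2: A is ruled out by rule 1; that leaves N.
Position 3: C is ruled out by rule 2; that leaves A.
Position 5: C is ruled out by rule 2; that leaves A.
Position 6: A is ruled out by rule 1; that leaves N.
The unique satisfying tagging is: C N A C A N N.
Rule-by-rule: rule 1 ✓; rule 2 ✓; rule 3 ✓.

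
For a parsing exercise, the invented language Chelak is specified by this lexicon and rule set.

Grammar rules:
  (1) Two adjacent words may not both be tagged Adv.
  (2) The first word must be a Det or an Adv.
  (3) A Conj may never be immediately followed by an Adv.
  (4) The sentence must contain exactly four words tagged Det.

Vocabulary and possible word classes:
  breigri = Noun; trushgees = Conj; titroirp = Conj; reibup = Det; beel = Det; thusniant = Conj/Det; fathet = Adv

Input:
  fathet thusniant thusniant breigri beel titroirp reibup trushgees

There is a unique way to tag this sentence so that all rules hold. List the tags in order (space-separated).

Candidates per position — 1:fathet {Adv}; 2:thusniant {Conj,Det}; 3:thusniant {Conj,Det}; 4:breigri {Noun}; 5:beel {Det}; 6:titroirp {Conj}; 7:reibup {Det}; 8:trushgees {Conj}.
Position 2: Conj is ruled out by rule 4; that leaves Det.
Position 3: Conj is ruled out by rule 4; that leaves Det.
That leaves exactly one tagging: Adv Det Det Noun Det Conj Det Conj.
Verifying each rule — rule 1 satisfied; rule 2 satisfied; rule 3 satisfied; rule 4 satisfied.

Adv Det Det Noun Det Conj Det Conj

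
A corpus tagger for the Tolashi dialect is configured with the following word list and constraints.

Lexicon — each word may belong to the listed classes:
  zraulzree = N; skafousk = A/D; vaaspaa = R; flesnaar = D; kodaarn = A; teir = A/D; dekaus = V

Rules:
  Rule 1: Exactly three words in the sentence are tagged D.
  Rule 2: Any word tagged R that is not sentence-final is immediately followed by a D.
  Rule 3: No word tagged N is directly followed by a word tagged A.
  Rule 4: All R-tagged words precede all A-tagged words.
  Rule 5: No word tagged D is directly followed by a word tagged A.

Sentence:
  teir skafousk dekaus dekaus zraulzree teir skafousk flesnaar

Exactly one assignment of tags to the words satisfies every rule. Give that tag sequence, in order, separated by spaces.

Candidates per position — 1:teir {A,D}; 2:skafousk {A,D}; 3:dekaus {V}; 4:dekaus {V}; 5:zraulzree {N}; 6:teir {A,D}; 7:skafousk {A,D}; 8:flesnaar {D}.
Word 6 cannot be A — rule 3 would then fail for every completion. It is D.
Word 7 cannot be A — rule 5 would then fail for every completion. It is D.
Word 1 cannot be D — rule 1 would then fail for every completion. It is A.
Word 2 cannot be D — rule 1 would then fail for every completion. It is A.
That leaves exactly one tagging: A A V V N D D D.
Rule-by-rule: rule 1 ✓; rule 2 ✓; rule 3 ✓; rule 4 ✓; rule 5 ✓.

A A V V N D D D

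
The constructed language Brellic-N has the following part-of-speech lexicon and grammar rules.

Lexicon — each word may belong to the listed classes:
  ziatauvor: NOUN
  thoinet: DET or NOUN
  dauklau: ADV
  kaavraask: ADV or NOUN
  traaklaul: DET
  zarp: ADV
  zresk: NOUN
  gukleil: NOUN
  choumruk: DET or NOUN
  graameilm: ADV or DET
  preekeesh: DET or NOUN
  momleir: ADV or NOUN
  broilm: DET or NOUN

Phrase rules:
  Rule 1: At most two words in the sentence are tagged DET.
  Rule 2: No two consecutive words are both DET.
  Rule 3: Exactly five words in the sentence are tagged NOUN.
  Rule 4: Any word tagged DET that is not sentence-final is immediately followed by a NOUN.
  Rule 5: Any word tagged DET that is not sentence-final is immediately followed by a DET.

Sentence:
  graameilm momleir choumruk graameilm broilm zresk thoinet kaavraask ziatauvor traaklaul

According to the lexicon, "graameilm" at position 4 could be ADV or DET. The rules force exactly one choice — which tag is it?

Candidates per position — 1:graameilm {ADV,DET}; 2:momleir {ADV,NOUN}; 3:choumruk {DET,NOUN}; 4:graameilm {ADV,DET}; 5:broilm {DET,NOUN}; 6:zresk {NOUN}; 7:thoinet {DET,NOUN}; 8:kaavraask {ADV,NOUN}; 9:ziatauvor {NOUN}; 10:traaklaul {DET}.
Word 1 cannot be DET — rule 5 would then fail for every completion. It is ADV.
Word 3 cannot be DET — rule 4 would then fail for every completion. It is NOUN.
Word 4 cannot be DET — rule 5 would then fail for every completion. It is ADV.
Word 5 cannot be DET — rule 5 would then fail for every completion. It is NOUN.
Word 7 cannot be DET — rule 5 would then fail for every completion. It is NOUN.
Word 8 cannot be NOUN — rule 3 would then fail for every completion. It is ADV.
Word 2 cannot be NOUN — rule 3 would then fail for every completion. It is ADV.
The unique satisfying tagging is: ADV ADV NOUN ADV NOUN NOUN NOUN ADV NOUN DET.
Check: rule 1 holds; rule 2 holds; rule 3 holds; rule 4 holds; rule 5 holds.

ADV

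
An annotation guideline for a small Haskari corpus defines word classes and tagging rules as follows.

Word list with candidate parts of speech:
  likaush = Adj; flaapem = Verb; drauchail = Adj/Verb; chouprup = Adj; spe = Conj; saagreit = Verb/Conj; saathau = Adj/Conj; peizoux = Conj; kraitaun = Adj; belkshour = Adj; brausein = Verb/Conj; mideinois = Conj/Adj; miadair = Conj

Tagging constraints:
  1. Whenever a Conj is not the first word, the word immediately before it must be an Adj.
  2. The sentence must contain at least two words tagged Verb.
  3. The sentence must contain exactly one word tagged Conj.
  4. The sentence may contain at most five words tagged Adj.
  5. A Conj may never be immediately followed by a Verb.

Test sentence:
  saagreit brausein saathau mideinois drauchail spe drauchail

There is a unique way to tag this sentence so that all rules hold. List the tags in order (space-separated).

Verb Verb Adj Adj Adj Conj Adj

Candidates per position — 1:saagreit {Verb,Conj}; 2:brausein {Verb,Conj}; 3:saathau {Adj,Conj}; 4:mideinois {Conj,Adj}; 5:drauchail {Adj,Verb}; 6:spe {Conj}; 7:drauchail {Adj,Verb}.
If word 1 were Conj, no tagging could satisfy rule 3; so word 1 is Verb.
If word 2 were Conj, no tagging could satisfy rule 1; so word 2 is Verb.
If word 3 were Conj, no tagging could satisfy rule 1; so word 3 is Adj.
If word 4 were Conj, no tagging could satisfy rule 3; so word 4 is Adj.
If word 5 were Verb, no tagging could satisfy rule 1; so word 5 is Adj.
If word 7 were Verb, no tagging could satisfy rule 5; so word 7 is Adj.
That leaves exactly one tagging: Verb Verb Adj Adj Adj Conj Adj.
Rule-by-rule: rule 1 ok; rule 2 ok; rule 3 ok; rule 4 ok; rule 5 ok.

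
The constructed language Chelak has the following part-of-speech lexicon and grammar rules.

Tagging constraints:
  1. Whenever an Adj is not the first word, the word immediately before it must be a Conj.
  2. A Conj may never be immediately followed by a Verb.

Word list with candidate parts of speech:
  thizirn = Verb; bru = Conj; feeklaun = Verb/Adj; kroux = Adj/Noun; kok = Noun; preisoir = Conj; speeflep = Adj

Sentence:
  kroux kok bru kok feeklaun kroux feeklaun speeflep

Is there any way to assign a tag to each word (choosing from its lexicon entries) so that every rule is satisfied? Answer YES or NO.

Candidates per position — 1:kroux {Adj,Noun}; 2:kok {Noun}; 3:bru {Conj}; 4:kok {Noun}; 5:feeklaun {Verb,Adj}; 6:kroux {Adj,Noun}; 7:feeklaun {Verb,Adj}; 8:speeflep {Adj}.
Rule 1 cannot be satisfied by any choice of tags from the lexicon.
So there is no consistent tagging.

NO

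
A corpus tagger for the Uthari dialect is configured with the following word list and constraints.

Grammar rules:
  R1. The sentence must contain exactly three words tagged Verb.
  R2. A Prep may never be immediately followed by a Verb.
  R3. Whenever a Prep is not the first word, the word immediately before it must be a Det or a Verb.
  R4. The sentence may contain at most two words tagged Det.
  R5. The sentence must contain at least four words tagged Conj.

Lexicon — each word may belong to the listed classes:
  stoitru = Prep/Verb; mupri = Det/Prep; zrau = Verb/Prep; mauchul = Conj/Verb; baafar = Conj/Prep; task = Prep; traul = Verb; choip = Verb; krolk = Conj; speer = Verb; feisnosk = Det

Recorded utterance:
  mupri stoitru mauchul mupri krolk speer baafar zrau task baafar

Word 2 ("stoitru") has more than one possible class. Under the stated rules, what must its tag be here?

Verb

Candidates per position — 1:mupri {Det,Prep}; 2:stoitru {Prep,Verb}; 3:mauchul {Conj,Verb}; 4:mupri {Det,Prep}; 5:krolk {Conj}; 6:speer {Verb}; 7:baafar {Conj,Prep}; 8:zrau {Verb,Prep}; 9:task {Prep}; 10:baafar {Conj,Prep}.
Position 3: Verb is ruled out by rule 5; that leaves Conj.
Position 4: Prep is ruled out by rule 3; that leaves Det.
Position 7: Prep is ruled out by rule 5; that leaves Conj.
Position 8: Prep is ruled out by rule 1; that leaves Verb.
Position 10: Prep is ruled out by rule 3; that leaves Conj.
Position 2: Prep is ruled out by rule 1; that leaves Verb.
Position 1: Prep is ruled out by rule 2; that leaves Det.
So the tagging must be: Det Verb Conj Det Conj Verb Conj Verb Prep Conj.
Rule-by-rule: rule 1 ok; rule 2 ok; rule 3 ok; rule 4 ok; rule 5 ok.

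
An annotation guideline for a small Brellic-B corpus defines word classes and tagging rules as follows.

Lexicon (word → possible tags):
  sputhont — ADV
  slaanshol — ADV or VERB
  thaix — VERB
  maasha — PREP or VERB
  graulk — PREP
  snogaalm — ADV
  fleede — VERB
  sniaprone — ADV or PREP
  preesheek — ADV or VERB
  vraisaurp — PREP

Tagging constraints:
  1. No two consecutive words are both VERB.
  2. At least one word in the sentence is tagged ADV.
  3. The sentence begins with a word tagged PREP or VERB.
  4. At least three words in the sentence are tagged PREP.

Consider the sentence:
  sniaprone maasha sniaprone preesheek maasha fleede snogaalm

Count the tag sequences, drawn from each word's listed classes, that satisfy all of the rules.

6

Candidates per position — 1:sniaprone {ADV,PREP}; 2:maasha {PREP,VERB}; 3:sniaprone {ADV,PREP}; 4:preesheek {ADV,VERB}; 5:maasha {PREP,VERB}; 6:fleede {VERB}; 7:snogaalm {ADV}.
There are 32 candidate sequences in total.
Checking each against the rules leaves 6 sequences.
Count = 6.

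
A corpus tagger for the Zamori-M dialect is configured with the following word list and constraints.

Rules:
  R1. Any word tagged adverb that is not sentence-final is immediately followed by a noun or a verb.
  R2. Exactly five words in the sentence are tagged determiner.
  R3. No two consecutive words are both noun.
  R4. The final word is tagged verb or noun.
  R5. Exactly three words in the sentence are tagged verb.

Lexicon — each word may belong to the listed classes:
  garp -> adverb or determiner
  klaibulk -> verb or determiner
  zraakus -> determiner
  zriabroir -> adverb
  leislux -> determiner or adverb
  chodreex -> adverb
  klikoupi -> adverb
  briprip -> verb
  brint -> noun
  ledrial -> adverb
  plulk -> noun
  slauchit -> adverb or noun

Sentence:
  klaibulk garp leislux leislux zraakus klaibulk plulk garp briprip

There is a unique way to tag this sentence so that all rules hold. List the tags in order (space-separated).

verb determiner determiner determiner determiner verb noun determiner verb

Candidates per position — 1:klaibulk {verb,determiner}; 2:garp {adverb,determiner}; 3:leislux {determiner,adverb}; 4:leislux {determiner,adverb}; 5:zraakus {determiner}; 6:klaibulk {verb,determiner}; 7:plulk {noun}; 8:garp {adverb,determiner}; 9:briprip {verb}.
Position 1: determiner is ruled out by rule 5; that leaves verb.
Position 2: adverb is ruled out by rule 1; that leaves determiner.
Position 3: adverb is ruled out by rule 1; that leaves determiner.
Position 4: adverb is ruled out by rule 1; that leaves determiner.
Position 6: determiner is ruled out by rule 5; that leaves verb.
Position 8: adverb is ruled out by rule 2; that leaves determiner.
The only consistent sequence is: verb determiner determiner determiner determiner verb noun determiner verb.
Rule-by-rule: rule 1 satisfied; rule 2 satisfied; rule 3 satisfied; rule 4 satisfied; rule 5 satisfied.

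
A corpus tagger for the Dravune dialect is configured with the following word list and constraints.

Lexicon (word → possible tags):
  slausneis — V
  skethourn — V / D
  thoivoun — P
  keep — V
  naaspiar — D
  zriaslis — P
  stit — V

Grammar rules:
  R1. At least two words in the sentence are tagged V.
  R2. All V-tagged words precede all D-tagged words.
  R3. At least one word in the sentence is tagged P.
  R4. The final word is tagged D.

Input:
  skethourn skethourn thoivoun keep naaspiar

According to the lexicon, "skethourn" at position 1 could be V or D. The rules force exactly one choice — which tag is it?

V

Candidates per position — 1:skethourn {V,D}; 2:skethourn {V,D}; 3:thoivoun {P}; 4:keep {V}; 5:naaspiar {D}.
If word 1 were D, no tagging could satisfy rule 2; so word 1 is V.
If word 2 were D, no tagging could satisfy rule 2; so word 2 is V.
The unique satisfying tagging is: V V P V D.
Verifying each rule — rule 1 ✓; rule 2 ✓; rule 3 ✓; rule 4 ✓.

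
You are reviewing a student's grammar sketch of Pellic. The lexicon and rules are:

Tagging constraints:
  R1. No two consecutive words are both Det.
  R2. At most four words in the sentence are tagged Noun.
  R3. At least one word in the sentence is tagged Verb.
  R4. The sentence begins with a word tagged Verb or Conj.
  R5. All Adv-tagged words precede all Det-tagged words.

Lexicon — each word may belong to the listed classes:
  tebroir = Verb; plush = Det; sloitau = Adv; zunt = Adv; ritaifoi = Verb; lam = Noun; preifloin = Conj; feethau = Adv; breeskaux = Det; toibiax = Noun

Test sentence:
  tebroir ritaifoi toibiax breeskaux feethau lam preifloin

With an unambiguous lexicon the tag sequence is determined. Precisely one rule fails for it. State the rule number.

Fixed tagging: Verb Verb Noun Det Adv Noun Conj.
Applying the rules: R1 ✓, R2 ✓, R3 ✓, R4 ✓, R5 ✗.
Only rule 5 fails.

5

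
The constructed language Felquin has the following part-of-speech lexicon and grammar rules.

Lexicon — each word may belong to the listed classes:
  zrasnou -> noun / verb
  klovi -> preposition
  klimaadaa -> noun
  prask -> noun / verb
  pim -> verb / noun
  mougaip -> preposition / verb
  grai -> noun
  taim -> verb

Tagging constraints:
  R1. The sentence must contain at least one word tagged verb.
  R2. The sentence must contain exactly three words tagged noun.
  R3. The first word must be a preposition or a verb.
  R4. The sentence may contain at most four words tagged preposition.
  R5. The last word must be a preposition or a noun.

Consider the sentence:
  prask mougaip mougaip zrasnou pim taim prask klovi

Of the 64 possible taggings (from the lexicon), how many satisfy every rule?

Candidates per position — 1:prask {noun,verb}; 2:mougaip {preposition,verb}; 3:mougaip {preposition,verb}; 4:zrasnou {noun,verb}; 5:pim {verb,noun}; 6:taim {verb}; 7:prask {noun,verb}; 8:klovi {preposition}.
There are 64 candidate sequences in total.
The sequences that satisfy every rule: verb preposition preposition noun noun verb noun preposition; verb preposition verb noun noun verb noun preposition; verb verb preposition noun noun verb noun preposition; verb verb verb noun noun verb noun preposition.
Count = 4.

4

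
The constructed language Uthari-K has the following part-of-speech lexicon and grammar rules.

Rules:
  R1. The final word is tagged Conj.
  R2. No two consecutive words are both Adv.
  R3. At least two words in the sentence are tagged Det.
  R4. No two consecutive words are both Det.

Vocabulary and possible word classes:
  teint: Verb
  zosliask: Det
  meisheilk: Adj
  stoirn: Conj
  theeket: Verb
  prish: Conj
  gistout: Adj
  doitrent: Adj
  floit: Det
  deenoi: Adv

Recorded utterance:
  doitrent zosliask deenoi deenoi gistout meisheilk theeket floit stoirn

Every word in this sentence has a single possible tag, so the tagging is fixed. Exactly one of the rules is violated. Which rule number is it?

2

Fixed tagging: Adj Det Adv Adv Adj Adj Verb Det Conj.
Checking each rule: R1 holds, R2 violated, R3 holds, R4 holds.
Only rule 2 fails.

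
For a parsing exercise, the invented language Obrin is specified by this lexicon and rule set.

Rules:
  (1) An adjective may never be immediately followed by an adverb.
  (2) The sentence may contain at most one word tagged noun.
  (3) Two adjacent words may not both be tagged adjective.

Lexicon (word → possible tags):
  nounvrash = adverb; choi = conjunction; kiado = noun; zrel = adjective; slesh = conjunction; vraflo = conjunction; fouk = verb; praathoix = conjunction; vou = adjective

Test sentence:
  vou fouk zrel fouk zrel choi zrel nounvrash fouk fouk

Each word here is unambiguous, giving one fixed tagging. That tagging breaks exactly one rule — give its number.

Fixed tagging: adjective verb adjective verb adjective conjunction adjective adverb verb verb.
Applying the rules: R1 ✗, R2 ✓, R3 ✓.
Only rule 1 fails.

1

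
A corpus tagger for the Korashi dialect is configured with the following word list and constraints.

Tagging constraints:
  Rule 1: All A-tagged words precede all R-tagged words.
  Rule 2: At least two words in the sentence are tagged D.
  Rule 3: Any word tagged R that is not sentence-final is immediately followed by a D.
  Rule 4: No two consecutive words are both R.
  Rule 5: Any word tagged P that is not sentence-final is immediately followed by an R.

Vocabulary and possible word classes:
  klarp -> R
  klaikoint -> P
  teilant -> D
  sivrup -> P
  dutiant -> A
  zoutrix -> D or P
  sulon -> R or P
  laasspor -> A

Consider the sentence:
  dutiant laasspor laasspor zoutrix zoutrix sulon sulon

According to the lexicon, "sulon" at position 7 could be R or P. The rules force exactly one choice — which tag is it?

R

Candidates per position — 1:dutiant {A}; 2:laasspor {A}; 3:laasspor {A}; 4:zoutrix {D,P}; 5:zoutrix {D,P}; 6:sulon {R,P}; 7:sulon {R,P}.
Position 4: P is ruled out by rule 2; that leaves D.
Position 5: P is ruled out by rule 2; that leaves D.
Position 6: R is ruled out by rule 3; that leaves P.
Position 7: P is ruled out by rule 5; that leaves R.
That leaves exactly one tagging: A A A D D P R.
Verifying each rule — rule 1 ✓; rule 2 ✓; rule 3 ✓; rule 4 ✓; rule 5 ✓.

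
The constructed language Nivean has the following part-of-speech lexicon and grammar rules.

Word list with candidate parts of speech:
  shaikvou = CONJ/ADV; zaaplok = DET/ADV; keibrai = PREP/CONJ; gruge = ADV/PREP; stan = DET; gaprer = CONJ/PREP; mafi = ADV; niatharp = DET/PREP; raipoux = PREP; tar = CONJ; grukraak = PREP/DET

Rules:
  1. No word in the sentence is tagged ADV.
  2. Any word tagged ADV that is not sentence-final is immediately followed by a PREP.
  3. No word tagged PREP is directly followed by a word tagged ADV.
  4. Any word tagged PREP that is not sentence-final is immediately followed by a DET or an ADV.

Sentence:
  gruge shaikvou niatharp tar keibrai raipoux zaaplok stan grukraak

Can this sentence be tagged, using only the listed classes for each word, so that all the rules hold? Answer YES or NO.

NO

Candidates per position — 1:gruge {ADV,PREP}; 2:shaikvou {CONJ,ADV}; 3:niatharp {DET,PREP}; 4:tar {CONJ}; 5:keibrai {PREP,CONJ}; 6:raipoux {PREP}; 7:zaaplok {DET,ADV}; 8:stan {DET}; 9:grukraak {PREP,DET}.
Every candidate sequence violates at least one rule; no consistent tagging exists.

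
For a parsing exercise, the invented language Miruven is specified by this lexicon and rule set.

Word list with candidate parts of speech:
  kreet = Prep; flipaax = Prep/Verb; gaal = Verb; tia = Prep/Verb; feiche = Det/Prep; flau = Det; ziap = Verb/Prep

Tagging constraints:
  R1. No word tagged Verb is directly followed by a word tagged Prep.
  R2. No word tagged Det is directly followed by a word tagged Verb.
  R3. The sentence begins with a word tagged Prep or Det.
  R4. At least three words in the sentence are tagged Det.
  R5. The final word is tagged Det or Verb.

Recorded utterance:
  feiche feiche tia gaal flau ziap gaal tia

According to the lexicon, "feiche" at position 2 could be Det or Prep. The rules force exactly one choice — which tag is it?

Det

Candidates per position — 1:feiche {Det,Prep}; 2:feiche {Det,Prep}; 3:tia {Prep,Verb}; 4:gaal {Verb}; 5:flau {Det}; 6:ziap {Verb,Prep}; 7:gaal {Verb}; 8:tia {Prep,Verb}.
Position 1: tagging it Prep would leave rule 4 unsatisfiable, so it must be Det.
Position 2: tagging it Prep would leave rule 4 unsatisfiable, so it must be Det.
Position 3: tagging it Verb would leave rule 2 unsatisfiable, so it must be Prep.
Position 6: tagging it Verb would leave rule 2 unsatisfiable, so it must be Prep.
Position 8: tagging it Prep would leave rule 1 unsatisfiable, so it must be Verb.
The only consistent sequence is: Det Det Prep Verb Det Prep Verb Verb.
Checking: rule 1 ✓; rule 2 ✓; rule 3 ✓; rule 4 ✓; rule 5 ✓.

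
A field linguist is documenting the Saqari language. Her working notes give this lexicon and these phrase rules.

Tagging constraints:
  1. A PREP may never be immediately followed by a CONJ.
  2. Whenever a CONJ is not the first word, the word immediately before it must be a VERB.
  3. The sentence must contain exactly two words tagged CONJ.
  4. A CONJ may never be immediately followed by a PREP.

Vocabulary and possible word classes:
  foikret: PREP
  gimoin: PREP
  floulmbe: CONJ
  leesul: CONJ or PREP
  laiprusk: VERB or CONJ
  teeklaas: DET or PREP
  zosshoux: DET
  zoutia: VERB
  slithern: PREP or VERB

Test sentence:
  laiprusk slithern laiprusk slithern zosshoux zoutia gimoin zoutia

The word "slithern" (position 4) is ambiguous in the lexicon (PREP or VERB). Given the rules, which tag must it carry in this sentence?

VERB

Candidates per position — 1:laiprusk {VERB,CONJ}; 2:slithern {PREP,VERB}; 3:laiprusk {VERB,CONJ}; 4:slithern {PREP,VERB}; 5:zosshoux {DET}; 6:zoutia {VERB}; 7:gimoin {PREP}; 8:zoutia {VERB}.
At position 1, choosing VERB makes rule 3 impossible to satisfy; hence CONJ.
At position 2, choosing PREP makes rule 4 impossible to satisfy; hence VERB.
At position 3, choosing VERB makes rule 3 impossible to satisfy; hence CONJ.
At position 4, choosing PREP makes rule 4 impossible to satisfy; hence VERB.
The only consistent sequence is: CONJ VERB CONJ VERB DET VERB PREP VERB.
Verifying each rule — rule 1 ✓; rule 2 ✓; rule 3 ✓; rule 4 ✓.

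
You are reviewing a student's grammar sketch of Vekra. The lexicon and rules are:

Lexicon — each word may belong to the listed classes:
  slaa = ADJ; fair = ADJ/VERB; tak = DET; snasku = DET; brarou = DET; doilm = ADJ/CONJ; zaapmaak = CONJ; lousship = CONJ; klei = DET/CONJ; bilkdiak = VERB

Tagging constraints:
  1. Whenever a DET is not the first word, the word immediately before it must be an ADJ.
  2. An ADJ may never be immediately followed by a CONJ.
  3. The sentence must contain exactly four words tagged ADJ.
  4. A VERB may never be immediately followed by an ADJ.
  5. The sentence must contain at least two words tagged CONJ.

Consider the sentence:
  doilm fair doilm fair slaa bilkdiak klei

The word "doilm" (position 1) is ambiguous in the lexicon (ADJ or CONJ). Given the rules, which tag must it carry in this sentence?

Candidates per position — 1:doilm {ADJ,CONJ}; 2:fair {ADJ,VERB}; 3:doilm {ADJ,CONJ}; 4:fair {ADJ,VERB}; 5:slaa {ADJ}; 6:bilkdiak {VERB}; 7:klei {DET,CONJ}.
Position 4: VERB is ruled out by rule 4; that leaves ADJ.
Position 7: DET is ruled out by rule 1; that leaves CONJ.
Position 1: the remaining choice is settled jointly with positions 2, 3 — only CONJ at position 1 is part of a tagging that satisfies every rule.
The only consistent sequence is: CONJ ADJ ADJ ADJ ADJ VERB CONJ.
Verifying each rule — rule 1 satisfied; rule 2 satisfied; rule 3 satisfied; rule 4 satisfied; rule 5 satisfied.

CONJ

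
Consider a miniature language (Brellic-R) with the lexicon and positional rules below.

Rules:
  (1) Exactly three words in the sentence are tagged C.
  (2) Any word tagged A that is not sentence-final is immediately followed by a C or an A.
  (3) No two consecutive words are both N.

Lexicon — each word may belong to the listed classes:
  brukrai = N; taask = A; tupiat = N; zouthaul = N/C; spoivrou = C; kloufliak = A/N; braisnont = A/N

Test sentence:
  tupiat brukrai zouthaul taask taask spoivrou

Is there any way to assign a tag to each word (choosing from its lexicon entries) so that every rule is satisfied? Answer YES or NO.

Candidates per position — 1:tupiat {N}; 2:brukrai {N}; 3:zouthaul {N,C}; 4:taask {A}; 5:taask {A}; 6:spoivrou {C}.
Rule 1 cannot be satisfied by any choice of tags from the lexicon.
So there is no consistent tagging.

NO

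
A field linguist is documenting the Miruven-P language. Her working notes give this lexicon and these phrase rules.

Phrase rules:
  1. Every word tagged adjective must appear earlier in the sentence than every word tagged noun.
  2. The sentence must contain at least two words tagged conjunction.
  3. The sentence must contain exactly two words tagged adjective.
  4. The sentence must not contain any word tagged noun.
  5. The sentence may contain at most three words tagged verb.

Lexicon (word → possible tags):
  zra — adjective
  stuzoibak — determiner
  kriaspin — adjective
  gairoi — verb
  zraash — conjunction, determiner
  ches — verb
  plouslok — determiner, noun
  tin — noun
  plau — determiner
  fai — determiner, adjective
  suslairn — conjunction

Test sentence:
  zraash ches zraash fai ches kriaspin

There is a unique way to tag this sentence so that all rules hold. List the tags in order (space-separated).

conjunction verb conjunction adjective verb adjective

Candidates per position — 1:zraash {conjunction,determiner}; 2:ches {verb}; 3:zraash {conjunction,determiner}; 4:fai {determiner,adjective}; 5:ches {verb}; 6:kriaspin {adjective}.
If word 1 were determiner, no tagging could satisfy rule 2; so word 1 is conjunction.
If word 3 were determiner, no tagging could satisfy rule 2; so word 3 is conjunction.
If word 4 were determiner, no tagging could satisfy rule 3; so word 4 is adjective.
The only consistent sequence is: conjunction verb conjunction adjective verb adjective.
Rule-by-rule: rule 1 holds; rule 2 holds; rule 3 holds; rule 4 holds; rule 5 holds.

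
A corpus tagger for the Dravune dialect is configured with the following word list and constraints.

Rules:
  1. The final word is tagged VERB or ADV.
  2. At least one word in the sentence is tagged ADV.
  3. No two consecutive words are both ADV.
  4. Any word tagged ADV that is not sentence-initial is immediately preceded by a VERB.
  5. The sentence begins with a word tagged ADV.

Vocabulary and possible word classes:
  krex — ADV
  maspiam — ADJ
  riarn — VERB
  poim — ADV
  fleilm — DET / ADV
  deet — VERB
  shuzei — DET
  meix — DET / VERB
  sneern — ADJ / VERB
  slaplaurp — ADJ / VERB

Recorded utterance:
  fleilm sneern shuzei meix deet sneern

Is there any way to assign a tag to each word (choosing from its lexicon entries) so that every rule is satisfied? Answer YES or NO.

Candidates per position — 1:fleilm {DET,ADV}; 2:sneern {ADJ,VERB}; 3:shuzei {DET}; 4:meix {DET,VERB}; 5:deet {VERB}; 6:sneern {ADJ,VERB}.
One satisfying assignment: ADV VERB DET VERB VERB VERB.
Checking: rule 1 holds; rule 2 holds; rule 3 holds; rule 4 holds; rule 5 holds.

YES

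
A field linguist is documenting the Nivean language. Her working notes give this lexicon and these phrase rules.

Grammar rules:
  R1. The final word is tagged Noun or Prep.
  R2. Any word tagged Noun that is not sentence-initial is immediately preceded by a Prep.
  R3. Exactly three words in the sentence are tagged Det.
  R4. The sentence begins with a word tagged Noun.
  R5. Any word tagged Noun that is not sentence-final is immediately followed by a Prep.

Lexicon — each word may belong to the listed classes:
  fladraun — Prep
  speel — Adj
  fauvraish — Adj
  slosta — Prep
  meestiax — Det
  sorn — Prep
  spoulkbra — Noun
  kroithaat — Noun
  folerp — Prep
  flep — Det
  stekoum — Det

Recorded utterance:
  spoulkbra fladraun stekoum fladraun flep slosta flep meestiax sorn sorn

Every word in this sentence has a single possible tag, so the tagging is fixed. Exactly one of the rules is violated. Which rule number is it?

3

Fixed tagging: Noun Prep Det Prep Det Prep Det Det Prep Prep.
Checking each rule: R1 ok, R2 ok, R3 fails, R4 ok, R5 ok.
Only rule 3 fails.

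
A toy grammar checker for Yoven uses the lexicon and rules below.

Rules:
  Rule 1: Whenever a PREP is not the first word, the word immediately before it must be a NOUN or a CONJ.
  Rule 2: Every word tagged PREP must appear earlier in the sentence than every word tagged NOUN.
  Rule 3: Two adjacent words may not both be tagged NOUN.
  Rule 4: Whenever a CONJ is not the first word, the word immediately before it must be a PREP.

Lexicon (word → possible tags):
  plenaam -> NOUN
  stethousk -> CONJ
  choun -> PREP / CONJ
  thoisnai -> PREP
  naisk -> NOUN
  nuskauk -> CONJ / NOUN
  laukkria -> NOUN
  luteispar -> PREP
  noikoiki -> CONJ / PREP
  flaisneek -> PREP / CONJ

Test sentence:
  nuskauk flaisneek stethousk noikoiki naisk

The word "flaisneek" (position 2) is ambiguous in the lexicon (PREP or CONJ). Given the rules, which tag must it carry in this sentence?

PREP

Candidates per position — 1:nuskauk {CONJ,NOUN}; 2:flaisneek {PREP,CONJ}; 3:stethousk {CONJ}; 4:noikoiki {CONJ,PREP}; 5:naisk {NOUN}.
If word 2 were CONJ, no tagging could satisfy rule 4; so word 2 is PREP.
If word 4 were CONJ, no tagging could satisfy rule 4; so word 4 is PREP.
If word 1 were NOUN, no tagging could satisfy rule 2; so word 1 is CONJ.
That leaves exactly one tagging: CONJ PREP CONJ PREP NOUN.
Verifying each rule — rule 1 satisfied; rule 2 satisfied; rule 3 satisfied; rule 4 satisfied.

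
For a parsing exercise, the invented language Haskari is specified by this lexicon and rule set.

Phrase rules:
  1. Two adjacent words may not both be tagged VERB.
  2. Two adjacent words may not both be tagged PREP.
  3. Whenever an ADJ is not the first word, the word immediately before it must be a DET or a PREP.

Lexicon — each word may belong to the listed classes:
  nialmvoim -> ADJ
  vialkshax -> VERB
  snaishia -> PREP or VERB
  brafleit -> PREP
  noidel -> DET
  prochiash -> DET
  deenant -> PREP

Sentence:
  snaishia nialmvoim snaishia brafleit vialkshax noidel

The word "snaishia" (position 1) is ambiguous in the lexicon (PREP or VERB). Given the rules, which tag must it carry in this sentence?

Candidates per position — 1:snaishia {PREP,VERB}; 2:nialmvoim {ADJ}; 3:snaishia {PREP,VERB}; 4:brafleit {PREP}; 5:vialkshax {VERB}; 6:noidel {DET}.
Position 1: VERB is ruled out by rule 3; that leaves PREP.
Position 3: PREP is ruled out by rule 2; that leaves VERB.
So the tagging must be: PREP ADJ VERB PREP VERB DET.
Rule-by-rule: rule 1 satisfied; rule 2 satisfied; rule 3 satisfied.

PREP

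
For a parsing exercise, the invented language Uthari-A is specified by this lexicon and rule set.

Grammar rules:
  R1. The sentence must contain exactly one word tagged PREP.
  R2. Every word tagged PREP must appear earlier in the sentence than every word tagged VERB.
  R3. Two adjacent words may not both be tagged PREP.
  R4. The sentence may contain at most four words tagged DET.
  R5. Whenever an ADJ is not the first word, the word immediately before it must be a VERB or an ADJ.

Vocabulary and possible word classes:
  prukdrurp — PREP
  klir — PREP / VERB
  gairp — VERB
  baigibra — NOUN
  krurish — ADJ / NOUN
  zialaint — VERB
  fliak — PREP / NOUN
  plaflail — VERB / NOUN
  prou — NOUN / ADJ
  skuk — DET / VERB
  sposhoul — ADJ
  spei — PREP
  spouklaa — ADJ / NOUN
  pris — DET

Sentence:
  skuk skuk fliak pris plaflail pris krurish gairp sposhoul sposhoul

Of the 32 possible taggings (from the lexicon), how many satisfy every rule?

Candidates per position — 1:skuk {DET,VERB}; 2:skuk {DET,VERB}; 3:fliak {PREP,NOUN}; 4:pris {DET}; 5:plaflail {VERB,NOUN}; 6:pris {DET}; 7:krurish {ADJ,NOUN}; 8:gairp {VERB}; 9:sposhoul {ADJ}; 10:sposhoul {ADJ}.
There are 32 candidate sequences in total.
The sequences that satisfy every rule: DET DET PREP DET VERB DET NOUN VERB ADJ ADJ; DET DET PREP DET NOUN DET NOUN VERB ADJ ADJ.
Count = 2.

2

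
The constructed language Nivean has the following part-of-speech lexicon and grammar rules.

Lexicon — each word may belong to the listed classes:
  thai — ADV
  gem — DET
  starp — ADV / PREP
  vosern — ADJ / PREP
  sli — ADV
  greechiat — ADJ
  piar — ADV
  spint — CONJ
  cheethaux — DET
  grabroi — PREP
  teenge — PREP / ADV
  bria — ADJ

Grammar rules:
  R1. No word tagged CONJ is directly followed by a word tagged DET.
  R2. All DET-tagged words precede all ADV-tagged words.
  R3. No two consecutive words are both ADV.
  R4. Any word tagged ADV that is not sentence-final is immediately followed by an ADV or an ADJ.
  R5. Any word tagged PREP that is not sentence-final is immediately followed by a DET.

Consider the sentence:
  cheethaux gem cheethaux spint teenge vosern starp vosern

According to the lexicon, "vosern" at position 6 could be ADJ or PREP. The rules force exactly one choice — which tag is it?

ADJ

Candidates per position — 1:cheethaux {DET}; 2:gem {DET}; 3:cheethaux {DET}; 4:spint {CONJ}; 5:teenge {PREP,ADV}; 6:vosern {ADJ,PREP}; 7:starp {ADV,PREP}; 8:vosern {ADJ,PREP}.
Position 5: tagging it PREP would leave rule 5 unsatisfiable, so it must be ADV.
Position 6: tagging it PREP would leave rule 4 unsatisfiable, so it must be ADJ.
Position 7: tagging it PREP would leave rule 5 unsatisfiable, so it must be ADV.
Position 8: tagging it PREP would leave rule 4 unsatisfiable, so it must be ADJ.
So the tagging must be: DET DET DET CONJ ADV ADJ ADV ADJ.
Verifying each rule — rule 1 ✓; rule 2 ✓; rule 3 ✓; rule 4 ✓; rule 5 ✓.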